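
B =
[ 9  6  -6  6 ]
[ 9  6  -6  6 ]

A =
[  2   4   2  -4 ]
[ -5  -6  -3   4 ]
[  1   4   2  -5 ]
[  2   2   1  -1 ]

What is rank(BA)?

First compute BA:
[[ -6, -12,  -6,  12],
 [ -6, -12,  -6,  12]]
Now row reduce the product.
R2 ← R2 − R1: [0, 0, 0, 0]
1 nonzero row, so rank(BA) = 1.

1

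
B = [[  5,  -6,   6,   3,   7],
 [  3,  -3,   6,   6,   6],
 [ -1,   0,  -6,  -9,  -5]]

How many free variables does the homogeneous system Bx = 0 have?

3

Row reduce to echelon form.
R2 ← R2 − (3/5)·R1: [0, 3/5, 12/5, 21/5, 9/5]
R3 ← R3 + (1/5)·R1: [0, -6/5, -24/5, -42/5, -18/5]
R3 ← R3 + (2)·R2: [0, 0, 0, 0, 0]
2 nonzero rows, so rank(B) = 2.
B has 5 columns; by rank–nullity, nullity = 5 − 2 = 3.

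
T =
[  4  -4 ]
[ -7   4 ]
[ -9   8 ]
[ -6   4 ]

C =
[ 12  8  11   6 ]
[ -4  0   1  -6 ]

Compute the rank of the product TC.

2

First compute TC:
[[ 64,  32,  40,  48],
 [-100, -56, -73, -66],
 [-140, -72, -91, -102],
 [-88, -48, -62, -60]]
Now row reduce the product.
R2 ← R2 + (25/16)·R1: [0, -6, -21/2, 9]
R3 ← R3 + (35/16)·R1: [0, -2, -7/2, 3]
R4 ← R4 + (11/8)·R1: [0, -4, -7, 6]
R3 ← R3 − (1/3)·R2: [0, 0, 0, 0]
R4 ← R4 − (2/3)·R2: [0, 0, 0, 0]
2 nonzero rows, so rank(TC) = 2.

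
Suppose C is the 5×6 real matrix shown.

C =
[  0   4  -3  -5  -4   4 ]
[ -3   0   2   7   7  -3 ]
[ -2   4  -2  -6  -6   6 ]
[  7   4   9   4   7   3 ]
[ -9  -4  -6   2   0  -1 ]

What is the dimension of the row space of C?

5

Row reduce to echelon form.
Swap R1 ↔ R2
R3 ← R3 − (2/3)·R1: [0, 4, -10/3, -32/3, -32/3, 8]
R4 ← R4 + (7/3)·R1: [0, 4, 41/3, 61/3, 70/3, -4]
R5 ← R5 − (3)·R1: [0, -4, -12, -19, -21, 8]
R3 ← R3 − R2: [0, 0, -1/3, -17/3, -20/3, 4]
R4 ← R4 − R2: [0, 0, 50/3, 76/3, 82/3, -8]
R5 ← R5 + R2: [0, 0, -15, -24, -25, 12]
R4 ← R4 + (50)·R3: [0, 0, 0, -258, -306, 192]
R5 ← R5 − (45)·R3: [0, 0, 0, 231, 275, -168]
R5 ← R5 + (77/86)·R4: [0, 0, 0, 0, 44/43, 168/43]
Echelon form has 5 nonzero rows, so rank(C) = 5.
The row space has dimension equal to the rank: 5.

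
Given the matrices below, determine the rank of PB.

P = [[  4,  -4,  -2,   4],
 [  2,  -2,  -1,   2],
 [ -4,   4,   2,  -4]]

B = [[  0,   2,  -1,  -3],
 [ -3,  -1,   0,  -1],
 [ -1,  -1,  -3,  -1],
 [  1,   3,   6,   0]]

First compute PB:
[[ 18,  26,  26,  -6],
 [  9,  13,  13,  -3],
 [-18, -26, -26,   6]]
Now row reduce the product.
R2 ← R2 − (1/2)·R1: [0, 0, 0, 0]
R3 ← R3 + R1: [0, 0, 0, 0]
1 nonzero row, so rank(PB) = 1.

1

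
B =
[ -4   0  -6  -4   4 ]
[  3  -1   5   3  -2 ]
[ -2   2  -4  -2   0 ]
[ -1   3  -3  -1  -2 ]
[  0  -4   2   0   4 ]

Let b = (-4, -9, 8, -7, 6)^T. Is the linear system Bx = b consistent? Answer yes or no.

no

Row reduce the augmented matrix [B | b].
R2 ← R2 + (3/4)·R1: [0, -1, 1/2, 0, 1, -12]
R3 ← R3 − (1/2)·R1: [0, 2, -1, 0, -2, 10]
R4 ← R4 − (1/4)·R1: [0, 3, -3/2, 0, -3, -6]
R3 ← R3 + (2)·R2: [0, 0, 0, 0, 0, -14]
R4 ← R4 + (3)·R2: [0, 0, 0, 0, 0, -42]
R5 ← R5 − (4)·R2: [0, 0, 0, 0, 0, 54]
R4 ← R4 − (3)·R3: [0, 0, 0, 0, 0, 0]
R5 ← R5 + (27/7)·R3: [0, 0, 0, 0, 0, 0]
The echelon form has 3 nonzero rows; the last pivot sits in the augmented column, so rank(B) = 2 but rank([B|b]) = 3.
Since the ranks differ, the system is inconsistent.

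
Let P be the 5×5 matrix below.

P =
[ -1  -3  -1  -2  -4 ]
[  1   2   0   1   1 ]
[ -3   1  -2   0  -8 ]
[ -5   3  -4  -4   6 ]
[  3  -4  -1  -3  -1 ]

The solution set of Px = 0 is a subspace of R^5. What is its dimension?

Row reduce to echelon form.
R2 ← R2 + R1: [0, -1, -1, -1, -3]
R3 ← R3 − (3)·R1: [0, 10, 1, 6, 4]
R4 ← R4 − (5)·R1: [0, 18, 1, 6, 26]
R5 ← R5 + (3)·R1: [0, -13, -4, -9, -13]
R3 ← R3 + (10)·R2: [0, 0, -9, -4, -26]
R4 ← R4 + (18)·R2: [0, 0, -17, -12, -28]
R5 ← R5 − (13)·R2: [0, 0, 9, 4, 26]
R4 ← R4 − (17/9)·R3: [0, 0, 0, -40/9, 190/9]
R5 ← R5 + R3: [0, 0, 0, 0, 0]
4 nonzero rows, so rank(P) = 4.
P has 5 columns; by rank–nullity, nullity = 5 − 4 = 1.

1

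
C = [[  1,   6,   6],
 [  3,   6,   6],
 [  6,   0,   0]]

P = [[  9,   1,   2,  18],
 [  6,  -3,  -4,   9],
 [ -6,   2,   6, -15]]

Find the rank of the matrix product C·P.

First compute CP:
[[  9,  -5,  14, -18],
 [ 27,  -3,  18,  18],
 [ 54,   6,  12, 108]]
Now row reduce the product.
R2 ← R2 − (3)·R1: [0, 12, -24, 72]
R3 ← R3 − (6)·R1: [0, 36, -72, 216]
R3 ← R3 − (3)·R2: [0, 0, 0, 0]
2 nonzero rows, so rank(CP) = 2.

2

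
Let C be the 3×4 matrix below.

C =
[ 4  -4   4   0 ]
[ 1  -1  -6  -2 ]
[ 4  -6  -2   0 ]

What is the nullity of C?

1

Row reduce to echelon form.
R2 ← R2 − (1/4)·R1: [0, 0, -7, -2]
R3 ← R3 − R1: [0, -2, -6, 0]
Swap R2 ↔ R3
3 nonzero rows, so rank(C) = 3.
C has 4 columns; by rank–nullity, nullity = 4 − 3 = 1.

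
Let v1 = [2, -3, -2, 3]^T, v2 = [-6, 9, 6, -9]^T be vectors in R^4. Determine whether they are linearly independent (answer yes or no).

Form the matrix with these vectors as rows and row reduce.
R2 ← R2 + (3)·R1: [0, 0, 0, 0]
1 nonzero row, so the 2 vectors span a space of dimension 1.
Since 1 < 2, the vectors are linearly dependent.

no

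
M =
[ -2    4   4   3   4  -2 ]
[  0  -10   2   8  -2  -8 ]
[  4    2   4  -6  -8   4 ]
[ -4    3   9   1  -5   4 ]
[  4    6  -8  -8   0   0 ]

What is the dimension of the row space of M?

5

Row reduce to echelon form.
R3 ← R3 + (2)·R1: [0, 10, 12, 0, 0, 0]
R4 ← R4 − (2)·R1: [0, -5, 1, -5, -13, 8]
R5 ← R5 + (2)·R1: [0, 14, 0, -2, 8, -4]
R3 ← R3 + R2: [0, 0, 14, 8, -2, -8]
R4 ← R4 − (1/2)·R2: [0, 0, 0, -9, -12, 12]
R5 ← R5 + (7/5)·R2: [0, 0, 14/5, 46/5, 26/5, -76/5]
R5 ← R5 − (1/5)·R3: [0, 0, 0, 38/5, 28/5, -68/5]
R5 ← R5 + (38/45)·R4: [0, 0, 0, 0, -68/15, -52/15]
Echelon form has 5 nonzero rows, so rank(M) = 5.
The row space has dimension equal to the rank: 5.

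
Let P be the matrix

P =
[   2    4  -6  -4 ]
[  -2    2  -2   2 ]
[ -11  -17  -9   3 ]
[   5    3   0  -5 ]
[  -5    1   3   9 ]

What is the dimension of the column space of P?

Row reduce to echelon form.
R2 ← R2 + R1: [0, 6, -8, -2]
R3 ← R3 + (11/2)·R1: [0, 5, -42, -19]
R4 ← R4 − (5/2)·R1: [0, -7, 15, 5]
R5 ← R5 + (5/2)·R1: [0, 11, -12, -1]
R3 ← R3 − (5/6)·R2: [0, 0, -106/3, -52/3]
R4 ← R4 + (7/6)·R2: [0, 0, 17/3, 8/3]
R5 ← R5 − (11/6)·R2: [0, 0, 8/3, 8/3]
R4 ← R4 + (17/106)·R3: [0, 0, 0, -6/53]
R5 ← R5 + (4/53)·R3: [0, 0, 0, 72/53]
R5 ← R5 + (12)·R4: [0, 0, 0, 0]
Echelon form has 4 nonzero rows, so rank(P) = 4.
The column space has dimension equal to the rank: 4.

4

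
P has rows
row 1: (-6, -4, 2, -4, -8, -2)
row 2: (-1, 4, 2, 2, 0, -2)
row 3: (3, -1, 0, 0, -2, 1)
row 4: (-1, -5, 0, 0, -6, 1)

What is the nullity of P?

Row reduce to echelon form.
R2 ← R2 − (1/6)·R1: [0, 14/3, 5/3, 8/3, 4/3, -5/3]
R3 ← R3 + (1/2)·R1: [0, -3, 1, -2, -6, 0]
R4 ← R4 − (1/6)·R1: [0, -13/3, -1/3, 2/3, -14/3, 4/3]
R3 ← R3 + (9/14)·R2: [0, 0, 29/14, -2/7, -36/7, -15/14]
R4 ← R4 + (13/14)·R2: [0, 0, 17/14, 22/7, -24/7, -3/14]
R4 ← R4 − (17/29)·R3: [0, 0, 0, 96/29, -12/29, 12/29]
4 nonzero rows, so rank(P) = 4.
P has 6 columns; by rank–nullity, nullity = 6 − 4 = 2.

2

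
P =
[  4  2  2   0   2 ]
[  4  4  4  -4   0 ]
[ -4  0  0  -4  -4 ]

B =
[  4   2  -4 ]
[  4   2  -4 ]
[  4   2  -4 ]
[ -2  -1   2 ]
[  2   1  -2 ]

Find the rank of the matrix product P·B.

1

First compute PB:
[[ 36,  18, -36],
 [ 56,  28, -56],
 [-16,  -8,  16]]
Now row reduce the product.
R2 ← R2 − (14/9)·R1: [0, 0, 0]
R3 ← R3 + (4/9)·R1: [0, 0, 0]
1 nonzero row, so rank(PB) = 1.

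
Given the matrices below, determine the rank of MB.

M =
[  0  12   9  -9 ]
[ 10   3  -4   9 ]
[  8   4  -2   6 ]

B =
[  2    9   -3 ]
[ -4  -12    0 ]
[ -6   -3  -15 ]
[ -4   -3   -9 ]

First compute MB:
[[-66, -144, -54],
 [ -4,  39, -51],
 [-12,  12, -48]]
Now row reduce the product.
R2 ← R2 − (2/33)·R1: [0, 525/11, -525/11]
R3 ← R3 − (2/11)·R1: [0, 420/11, -420/11]
R3 ← R3 − (4/5)·R2: [0, 0, 0]
2 nonzero rows, so rank(MB) = 2.

2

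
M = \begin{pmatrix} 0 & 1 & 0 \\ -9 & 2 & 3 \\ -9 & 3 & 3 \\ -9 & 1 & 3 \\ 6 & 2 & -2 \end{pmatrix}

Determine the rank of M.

2

Row reduce to echelon form.
Swap R1 ↔ R2
R3 ← R3 − R1: [0, 1, 0]
R4 ← R4 − R1: [0, -1, 0]
R5 ← R5 + (2/3)·R1: [0, 10/3, 0]
R3 ← R3 − R2: [0, 0, 0]
R4 ← R4 + R2: [0, 0, 0]
R5 ← R5 − (10/3)·R2: [0, 0, 0]
Echelon form has 2 nonzero rows, so rank(M) = 2.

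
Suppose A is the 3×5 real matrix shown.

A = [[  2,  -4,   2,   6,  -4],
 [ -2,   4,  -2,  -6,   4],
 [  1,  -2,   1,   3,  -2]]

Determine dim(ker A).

4

Row reduce to echelon form.
R2 ← R2 + R1: [0, 0, 0, 0, 0]
R3 ← R3 − (1/2)·R1: [0, 0, 0, 0, 0]
1 nonzero row, so rank(A) = 1.
A has 5 columns; by rank–nullity, nullity = 5 − 1 = 4.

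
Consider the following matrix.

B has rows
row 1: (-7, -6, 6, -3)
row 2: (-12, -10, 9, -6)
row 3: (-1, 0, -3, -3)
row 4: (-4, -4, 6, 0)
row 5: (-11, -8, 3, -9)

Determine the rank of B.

2

Row reduce to echelon form.
R2 ← R2 − (12/7)·R1: [0, 2/7, -9/7, -6/7]
R3 ← R3 − (1/7)·R1: [0, 6/7, -27/7, -18/7]
R4 ← R4 − (4/7)·R1: [0, -4/7, 18/7, 12/7]
R5 ← R5 − (11/7)·R1: [0, 10/7, -45/7, -30/7]
R3 ← R3 − (3)·R2: [0, 0, 0, 0]
R4 ← R4 + (2)·R2: [0, 0, 0, 0]
R5 ← R5 − (5)·R2: [0, 0, 0, 0]
Echelon form has 2 nonzero rows, so rank(B) = 2.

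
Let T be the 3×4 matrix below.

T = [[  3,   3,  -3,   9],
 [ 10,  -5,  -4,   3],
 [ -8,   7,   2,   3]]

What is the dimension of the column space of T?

2

Row reduce to echelon form.
R2 ← R2 − (10/3)·R1: [0, -15, 6, -27]
R3 ← R3 + (8/3)·R1: [0, 15, -6, 27]
R3 ← R3 + R2: [0, 0, 0, 0]
Echelon form has 2 nonzero rows, so rank(T) = 2.
The column space has dimension equal to the rank: 2.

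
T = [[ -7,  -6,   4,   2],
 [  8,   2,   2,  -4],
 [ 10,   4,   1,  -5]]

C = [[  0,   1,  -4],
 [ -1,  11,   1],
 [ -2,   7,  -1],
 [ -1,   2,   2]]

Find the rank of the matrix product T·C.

3

First compute TC:
[[ -4, -41,  22],
 [ -2,  36, -40],
 [ -1,  51, -47]]
Now row reduce the product.
R2 ← R2 − (1/2)·R1: [0, 113/2, -51]
R3 ← R3 − (1/4)·R1: [0, 245/4, -105/2]
R3 ← R3 − (245/226)·R2: [0, 0, 315/113]
3 nonzero rows, so rank(TC) = 3.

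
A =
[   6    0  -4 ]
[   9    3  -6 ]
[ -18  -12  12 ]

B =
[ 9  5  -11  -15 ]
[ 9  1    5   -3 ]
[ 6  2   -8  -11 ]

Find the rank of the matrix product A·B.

First compute AB:
[[ 30,  22, -34, -46],
 [ 72,  36, -36, -78],
 [-198, -78,  42, 174]]
Now row reduce the product.
R2 ← R2 − (12/5)·R1: [0, -84/5, 228/5, 162/5]
R3 ← R3 + (33/5)·R1: [0, 336/5, -912/5, -648/5]
R3 ← R3 + (4)·R2: [0, 0, 0, 0]
2 nonzero rows, so rank(AB) = 2.

2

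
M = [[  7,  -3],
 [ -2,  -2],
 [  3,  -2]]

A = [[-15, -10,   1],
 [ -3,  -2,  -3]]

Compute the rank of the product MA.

First compute MA:
[[-96, -64,  16],
 [ 36,  24,   4],
 [-39, -26,   9]]
Now row reduce the product.
R2 ← R2 + (3/8)·R1: [0, 0, 10]
R3 ← R3 − (13/32)·R1: [0, 0, 5/2]
R3 ← R3 − (1/4)·R2: [0, 0, 0]
2 nonzero rows, so rank(MA) = 2.

2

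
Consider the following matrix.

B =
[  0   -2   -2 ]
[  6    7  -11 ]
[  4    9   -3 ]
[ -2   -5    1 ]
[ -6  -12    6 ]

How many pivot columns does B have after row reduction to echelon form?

2

Row reduce to echelon form.
Swap R1 ↔ R2
R3 ← R3 − (2/3)·R1: [0, 13/3, 13/3]
R4 ← R4 + (1/3)·R1: [0, -8/3, -8/3]
R5 ← R5 + R1: [0, -5, -5]
R3 ← R3 + (13/6)·R2: [0, 0, 0]
R4 ← R4 − (4/3)·R2: [0, 0, 0]
R5 ← R5 − (5/2)·R2: [0, 0, 0]
Echelon form has 2 nonzero rows, so rank(B) = 2.
Each nonzero row contributes one pivot column: 2 pivot columns.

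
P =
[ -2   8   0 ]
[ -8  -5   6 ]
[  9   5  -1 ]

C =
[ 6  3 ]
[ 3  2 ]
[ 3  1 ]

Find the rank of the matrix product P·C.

2

First compute PC:
[[ 12,  10],
 [-45, -28],
 [ 66,  36]]
Now row reduce the product.
R2 ← R2 + (15/4)·R1: [0, 19/2]
R3 ← R3 − (11/2)·R1: [0, -19]
R3 ← R3 + (2)·R2: [0, 0]
2 nonzero rows, so rank(PC) = 2.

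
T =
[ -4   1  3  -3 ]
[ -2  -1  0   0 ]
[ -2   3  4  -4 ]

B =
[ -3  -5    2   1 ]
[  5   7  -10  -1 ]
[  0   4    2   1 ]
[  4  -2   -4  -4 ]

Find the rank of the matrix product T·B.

First compute TB:
[[  5,  45,   0,  10],
 [  1,   3,   6,  -1],
 [  5,  55, -10,  15]]
Now row reduce the product.
R2 ← R2 − (1/5)·R1: [0, -6, 6, -3]
R3 ← R3 − R1: [0, 10, -10, 5]
R3 ← R3 + (5/3)·R2: [0, 0, 0, 0]
2 nonzero rows, so rank(TB) = 2.

2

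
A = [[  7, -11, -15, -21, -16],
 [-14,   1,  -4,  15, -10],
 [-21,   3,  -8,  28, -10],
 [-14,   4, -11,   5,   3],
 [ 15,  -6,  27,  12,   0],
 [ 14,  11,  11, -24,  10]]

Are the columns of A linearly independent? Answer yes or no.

Row reduce A to echelon form.
R2 ← R2 + (2)·R1: [0, -21, -34, -27, -42]
R3 ← R3 + (3)·R1: [0, -30, -53, -35, -58]
R4 ← R4 + (2)·R1: [0, -18, -41, -37, -29]
R5 ← R5 − (15/7)·R1: [0, 123/7, 414/7, 57, 240/7]
R6 ← R6 − (2)·R1: [0, 33, 41, 18, 42]
R3 ← R3 − (10/7)·R2: [0, 0, -31/7, 25/7, 2]
R4 ← R4 − (6/7)·R2: [0, 0, -83/7, -97/7, 7]
R5 ← R5 + (41/49)·R2: [0, 0, 1504/49, 1686/49, -6/7]
R6 ← R6 + (11/7)·R2: [0, 0, -87/7, -171/7, -24]
R4 ← R4 − (83/31)·R3: [0, 0, 0, -726/31, 51/31]
R5 ← R5 + (1504/217)·R3: [0, 0, 0, 1834/31, 2822/217]
R6 ← R6 − (87/31)·R3: [0, 0, 0, -1068/31, -918/31]
R5 ← R5 + (917/363)·R4: [0, 0, 0, 0, 14535/847]
R6 ← R6 − (178/121)·R4: [0, 0, 0, 0, -3876/121]
R6 ← R6 + (28/15)·R5: [0, 0, 0, 0, 0]
5 pivots among 5 columns.
Every column is a pivot column, so the columns are linearly independent.

yes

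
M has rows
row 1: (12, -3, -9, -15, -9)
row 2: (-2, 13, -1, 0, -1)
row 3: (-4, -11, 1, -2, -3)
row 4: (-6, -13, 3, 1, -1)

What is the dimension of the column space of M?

3

Row reduce to echelon form.
R2 ← R2 + (1/6)·R1: [0, 25/2, -5/2, -5/2, -5/2]
R3 ← R3 + (1/3)·R1: [0, -12, -2, -7, -6]
R4 ← R4 + (1/2)·R1: [0, -29/2, -3/2, -13/2, -11/2]
R3 ← R3 + (24/25)·R2: [0, 0, -22/5, -47/5, -42/5]
R4 ← R4 + (29/25)·R2: [0, 0, -22/5, -47/5, -42/5]
R4 ← R4 − R3: [0, 0, 0, 0, 0]
Echelon form has 3 nonzero rows, so rank(M) = 3.
The column space has dimension equal to the rank: 3.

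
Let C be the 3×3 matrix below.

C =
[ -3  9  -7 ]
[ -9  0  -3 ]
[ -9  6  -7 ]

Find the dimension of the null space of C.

Row reduce to echelon form.
R2 ← R2 − (3)·R1: [0, -27, 18]
R3 ← R3 − (3)·R1: [0, -21, 14]
R3 ← R3 − (7/9)·R2: [0, 0, 0]
2 nonzero rows, so rank(C) = 2.
C has 3 columns; by rank–nullity, nullity = 3 − 2 = 1.

1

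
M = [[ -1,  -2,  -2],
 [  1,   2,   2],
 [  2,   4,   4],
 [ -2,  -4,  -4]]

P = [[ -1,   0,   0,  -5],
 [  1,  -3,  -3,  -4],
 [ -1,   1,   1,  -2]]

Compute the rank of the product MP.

1

First compute MP:
[[  1,   4,   4,  17],
 [ -1,  -4,  -4, -17],
 [ -2,  -8,  -8, -34],
 [  2,   8,   8,  34]]
Now row reduce the product.
R2 ← R2 + R1: [0, 0, 0, 0]
R3 ← R3 + (2)·R1: [0, 0, 0, 0]
R4 ← R4 − (2)·R1: [0, 0, 0, 0]
1 nonzero row, so rank(MP) = 1.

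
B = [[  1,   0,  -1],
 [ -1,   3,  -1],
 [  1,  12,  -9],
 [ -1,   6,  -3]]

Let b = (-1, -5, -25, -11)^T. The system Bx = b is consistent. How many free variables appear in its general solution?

Row reduce the augmented matrix [B | b].
R2 ← R2 + R1: [0, 3, -2, -6]
R3 ← R3 − R1: [0, 12, -8, -24]
R4 ← R4 + R1: [0, 6, -4, -12]
R3 ← R3 − (4)·R2: [0, 0, 0, 0]
R4 ← R4 − (2)·R2: [0, 0, 0, 0]
The echelon form has 2 nonzero rows, and every pivot lies in the first 3 columns, so rank(B) = rank([B|b]) = 2.
The system is consistent.
Free variables = (unknowns) − (rank) = 3 − 2 = 1.

1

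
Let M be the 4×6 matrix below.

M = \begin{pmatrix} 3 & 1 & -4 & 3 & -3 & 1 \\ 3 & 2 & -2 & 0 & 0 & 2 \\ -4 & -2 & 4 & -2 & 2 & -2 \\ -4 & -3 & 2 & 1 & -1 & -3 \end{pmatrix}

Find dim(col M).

2

Row reduce to echelon form.
R2 ← R2 − R1: [0, 1, 2, -3, 3, 1]
R3 ← R3 + (4/3)·R1: [0, -2/3, -4/3, 2, -2, -2/3]
R4 ← R4 + (4/3)·R1: [0, -5/3, -10/3, 5, -5, -5/3]
R3 ← R3 + (2/3)·R2: [0, 0, 0, 0, 0, 0]
R4 ← R4 + (5/3)·R2: [0, 0, 0, 0, 0, 0]
Echelon form has 2 nonzero rows, so rank(M) = 2.
The column space has dimension equal to the rank: 2.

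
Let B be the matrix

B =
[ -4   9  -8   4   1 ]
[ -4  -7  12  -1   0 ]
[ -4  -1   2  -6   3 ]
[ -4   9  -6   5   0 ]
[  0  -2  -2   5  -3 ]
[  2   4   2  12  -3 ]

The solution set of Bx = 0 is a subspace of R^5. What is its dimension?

Row reduce to echelon form.
R2 ← R2 − R1: [0, -16, 20, -5, -1]
R3 ← R3 − R1: [0, -10, 10, -10, 2]
R4 ← R4 − R1: [0, 0, 2, 1, -1]
R6 ← R6 + (1/2)·R1: [0, 17/2, -2, 14, -5/2]
R3 ← R3 − (5/8)·R2: [0, 0, -5/2, -55/8, 21/8]
R5 ← R5 − (1/8)·R2: [0, 0, -9/2, 45/8, -23/8]
R6 ← R6 + (17/32)·R2: [0, 0, 69/8, 363/32, -97/32]
R4 ← R4 + (4/5)·R3: [0, 0, 0, -9/2, 11/10]
R5 ← R5 − (9/5)·R3: [0, 0, 0, 18, -38/5]
R6 ← R6 + (69/20)·R3: [0, 0, 0, -99/8, 241/40]
R5 ← R5 + (4)·R4: [0, 0, 0, 0, -16/5]
R6 ← R6 − (11/4)·R4: [0, 0, 0, 0, 3]
R6 ← R6 + (15/16)·R5: [0, 0, 0, 0, 0]
5 nonzero rows, so rank(B) = 5.
B has 5 columns; by rank–nullity, nullity = 5 − 5 = 0.

0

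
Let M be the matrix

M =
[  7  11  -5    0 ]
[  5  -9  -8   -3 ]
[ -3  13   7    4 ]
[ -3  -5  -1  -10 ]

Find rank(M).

Row reduce to echelon form.
R2 ← R2 − (5/7)·R1: [0, -118/7, -31/7, -3]
R3 ← R3 + (3/7)·R1: [0, 124/7, 34/7, 4]
R4 ← R4 + (3/7)·R1: [0, -2/7, -22/7, -10]
R3 ← R3 + (62/59)·R2: [0, 0, 12/59, 50/59]
R4 ← R4 − (1/59)·R2: [0, 0, -181/59, -587/59]
R4 ← R4 + (181/12)·R3: [0, 0, 0, 17/6]
Echelon form has 4 nonzero rows, so rank(M) = 4.

4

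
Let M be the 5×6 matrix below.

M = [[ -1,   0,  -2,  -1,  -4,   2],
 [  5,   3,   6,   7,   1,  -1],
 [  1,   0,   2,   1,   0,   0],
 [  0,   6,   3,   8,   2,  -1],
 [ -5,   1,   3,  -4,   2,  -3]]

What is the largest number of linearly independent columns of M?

5

Row reduce to echelon form.
R2 ← R2 + (5)·R1: [0, 3, -4, 2, -19, 9]
R3 ← R3 + R1: [0, 0, 0, 0, -4, 2]
R5 ← R5 − (5)·R1: [0, 1, 13, 1, 22, -13]
R4 ← R4 − (2)·R2: [0, 0, 11, 4, 40, -19]
R5 ← R5 − (1/3)·R2: [0, 0, 43/3, 1/3, 85/3, -16]
Swap R3 ↔ R4
R5 ← R5 − (43/33)·R3: [0, 0, 0, -161/33, -785/33, 289/33]
Swap R4 ↔ R5
Echelon form has 5 nonzero rows, so rank(M) = 5.
The rank gives the maximum number of linearly independent columns: 5.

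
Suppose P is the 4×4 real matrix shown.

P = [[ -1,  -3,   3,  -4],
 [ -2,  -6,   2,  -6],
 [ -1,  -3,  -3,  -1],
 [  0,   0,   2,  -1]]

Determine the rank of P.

Row reduce to echelon form.
R2 ← R2 − (2)·R1: [0, 0, -4, 2]
R3 ← R3 − R1: [0, 0, -6, 3]
R3 ← R3 − (3/2)·R2: [0, 0, 0, 0]
R4 ← R4 + (1/2)·R2: [0, 0, 0, 0]
Echelon form has 2 nonzero rows, so rank(P) = 2.

2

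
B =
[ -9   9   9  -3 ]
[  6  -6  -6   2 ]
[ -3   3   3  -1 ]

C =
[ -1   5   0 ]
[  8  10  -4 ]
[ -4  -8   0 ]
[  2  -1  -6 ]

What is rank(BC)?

First compute BC:
[[ 39, -24, -18],
 [-26,  16,  12],
 [ 13,  -8,  -6]]
Now row reduce the product.
R2 ← R2 + (2/3)·R1: [0, 0, 0]
R3 ← R3 − (1/3)·R1: [0, 0, 0]
1 nonzero row, so rank(BC) = 1.

1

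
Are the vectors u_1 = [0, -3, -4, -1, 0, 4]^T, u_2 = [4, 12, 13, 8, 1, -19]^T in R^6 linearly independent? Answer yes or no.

yes

Form the matrix with these vectors as rows and row reduce.
Swap R1 ↔ R2
2 nonzero rows, so the 2 vectors span a space of dimension 2.
Since 2 = 2, the vectors are linearly independent.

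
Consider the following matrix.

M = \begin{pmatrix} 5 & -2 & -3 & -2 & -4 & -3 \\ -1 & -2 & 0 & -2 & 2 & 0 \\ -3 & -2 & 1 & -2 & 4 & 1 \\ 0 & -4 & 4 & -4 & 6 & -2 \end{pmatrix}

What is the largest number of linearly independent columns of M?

3

Row reduce to echelon form.
R2 ← R2 + (1/5)·R1: [0, -12/5, -3/5, -12/5, 6/5, -3/5]
R3 ← R3 + (3/5)·R1: [0, -16/5, -4/5, -16/5, 8/5, -4/5]
R3 ← R3 − (4/3)·R2: [0, 0, 0, 0, 0, 0]
R4 ← R4 − (5/3)·R2: [0, 0, 5, 0, 4, -1]
Swap R3 ↔ R4
Echelon form has 3 nonzero rows, so rank(M) = 3.
The rank gives the maximum number of linearly independent columns: 3.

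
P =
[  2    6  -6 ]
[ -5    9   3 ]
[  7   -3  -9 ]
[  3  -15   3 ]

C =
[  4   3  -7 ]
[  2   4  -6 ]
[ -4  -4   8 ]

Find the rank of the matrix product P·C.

First compute PC:
[[ 44,  54, -98],
 [-14,   9,   5],
 [ 58,  45, -103],
 [-30, -63,  93]]
Now row reduce the product.
R2 ← R2 + (7/22)·R1: [0, 288/11, -288/11]
R3 ← R3 − (29/22)·R1: [0, -288/11, 288/11]
R4 ← R4 + (15/22)·R1: [0, -288/11, 288/11]
R3 ← R3 + R2: [0, 0, 0]
R4 ← R4 + R2: [0, 0, 0]
2 nonzero rows, so rank(PC) = 2.

2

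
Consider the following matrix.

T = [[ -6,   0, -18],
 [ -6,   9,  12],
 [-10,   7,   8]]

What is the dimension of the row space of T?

Row reduce to echelon form.
R2 ← R2 − R1: [0, 9, 30]
R3 ← R3 − (5/3)·R1: [0, 7, 38]
R3 ← R3 − (7/9)·R2: [0, 0, 44/3]
Echelon form has 3 nonzero rows, so rank(T) = 3.
The row space has dimension equal to the rank: 3.

3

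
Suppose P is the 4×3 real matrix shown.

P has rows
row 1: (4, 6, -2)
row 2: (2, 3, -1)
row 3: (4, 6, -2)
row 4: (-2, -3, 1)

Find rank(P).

1

Row reduce to echelon form.
R2 ← R2 − (1/2)·R1: [0, 0, 0]
R3 ← R3 − R1: [0, 0, 0]
R4 ← R4 + (1/2)·R1: [0, 0, 0]
Echelon form has 1 nonzero row, so rank(P) = 1.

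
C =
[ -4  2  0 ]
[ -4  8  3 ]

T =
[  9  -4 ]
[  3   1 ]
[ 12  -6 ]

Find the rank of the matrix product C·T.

First compute CT:
[[-30,  18],
 [ 24,   6]]
Now row reduce the product.
R2 ← R2 + (4/5)·R1: [0, 102/5]
2 nonzero rows, so rank(CT) = 2.

2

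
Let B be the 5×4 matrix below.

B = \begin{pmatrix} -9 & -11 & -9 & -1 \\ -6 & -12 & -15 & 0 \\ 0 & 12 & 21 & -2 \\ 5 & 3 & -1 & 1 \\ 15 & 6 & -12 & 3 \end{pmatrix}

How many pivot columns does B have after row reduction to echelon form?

Row reduce to echelon form.
R2 ← R2 − (2/3)·R1: [0, -14/3, -9, 2/3]
R4 ← R4 + (5/9)·R1: [0, -28/9, -6, 4/9]
R5 ← R5 + (5/3)·R1: [0, -37/3, -27, 4/3]
R3 ← R3 + (18/7)·R2: [0, 0, -15/7, -2/7]
R4 ← R4 − (2/3)·R2: [0, 0, 0, 0]
R5 ← R5 − (37/14)·R2: [0, 0, -45/14, -3/7]
R5 ← R5 − (3/2)·R3: [0, 0, 0, 0]
Echelon form has 3 nonzero rows, so rank(B) = 3.
Each nonzero row contributes one pivot column: 3 pivot columns.

3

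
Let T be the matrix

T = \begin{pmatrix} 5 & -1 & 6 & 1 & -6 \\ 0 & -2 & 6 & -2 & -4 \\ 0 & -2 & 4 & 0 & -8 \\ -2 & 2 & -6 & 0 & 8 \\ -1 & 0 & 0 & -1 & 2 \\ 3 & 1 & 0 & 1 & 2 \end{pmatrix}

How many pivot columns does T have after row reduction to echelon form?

Row reduce to echelon form.
R4 ← R4 + (2/5)·R1: [0, 8/5, -18/5, 2/5, 28/5]
R5 ← R5 + (1/5)·R1: [0, -1/5, 6/5, -4/5, 4/5]
R6 ← R6 − (3/5)·R1: [0, 8/5, -18/5, 2/5, 28/5]
R3 ← R3 − R2: [0, 0, -2, 2, -4]
R4 ← R4 + (4/5)·R2: [0, 0, 6/5, -6/5, 12/5]
R5 ← R5 − (1/10)·R2: [0, 0, 3/5, -3/5, 6/5]
R6 ← R6 + (4/5)·R2: [0, 0, 6/5, -6/5, 12/5]
R4 ← R4 + (3/5)·R3: [0, 0, 0, 0, 0]
R5 ← R5 + (3/10)·R3: [0, 0, 0, 0, 0]
R6 ← R6 + (3/5)·R3: [0, 0, 0, 0, 0]
Echelon form has 3 nonzero rows, so rank(T) = 3.
Each nonzero row contributes one pivot column: 3 pivot columns.

3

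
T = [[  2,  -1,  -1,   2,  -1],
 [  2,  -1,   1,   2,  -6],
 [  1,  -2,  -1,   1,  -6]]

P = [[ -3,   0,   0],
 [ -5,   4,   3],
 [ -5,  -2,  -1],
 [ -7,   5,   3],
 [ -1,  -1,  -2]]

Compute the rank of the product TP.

3

First compute TP:
[[ -9,   9,   6],
 [-14,  10,  14],
 [ 11,   5,  10]]
Now row reduce the product.
R2 ← R2 − (14/9)·R1: [0, -4, 14/3]
R3 ← R3 + (11/9)·R1: [0, 16, 52/3]
R3 ← R3 + (4)·R2: [0, 0, 36]
3 nonzero rows, so rank(TP) = 3.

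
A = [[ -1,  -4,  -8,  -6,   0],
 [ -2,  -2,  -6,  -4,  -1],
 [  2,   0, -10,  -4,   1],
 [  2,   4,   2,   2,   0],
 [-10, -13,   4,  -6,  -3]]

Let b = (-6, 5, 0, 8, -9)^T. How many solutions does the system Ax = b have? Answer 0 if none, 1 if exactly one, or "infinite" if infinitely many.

Row reduce the augmented matrix [A | b].
R2 ← R2 − (2)·R1: [0, 6, 10, 8, -1, 17]
R3 ← R3 + (2)·R1: [0, -8, -26, -16, 1, -12]
R4 ← R4 + (2)·R1: [0, -4, -14, -10, 0, -4]
R5 ← R5 − (10)·R1: [0, 27, 84, 54, -3, 51]
R3 ← R3 + (4/3)·R2: [0, 0, -38/3, -16/3, -1/3, 32/3]
R4 ← R4 + (2/3)·R2: [0, 0, -22/3, -14/3, -2/3, 22/3]
R5 ← R5 − (9/2)·R2: [0, 0, 39, 18, 3/2, -51/2]
R4 ← R4 − (11/19)·R3: [0, 0, 0, -30/19, -9/19, 22/19]
R5 ← R5 + (117/38)·R3: [0, 0, 0, 30/19, 9/19, 279/38]
R5 ← R5 + R4: [0, 0, 0, 0, 0, 17/2]
The echelon form has 5 nonzero rows; the last pivot sits in the augmented column, so rank(A) = 4 but rank([A|b]) = 5.
Since the ranks differ, the system is inconsistent.
It has no solutions.

0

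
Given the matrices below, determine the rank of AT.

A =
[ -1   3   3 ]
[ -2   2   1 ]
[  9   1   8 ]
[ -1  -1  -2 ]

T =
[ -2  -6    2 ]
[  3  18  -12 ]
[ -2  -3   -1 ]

2

First compute AT:
[[  5,  51, -41],
 [  8,  45, -29],
 [-31, -60,  -2],
 [  3,  -6,  12]]
Now row reduce the product.
R2 ← R2 − (8/5)·R1: [0, -183/5, 183/5]
R3 ← R3 + (31/5)·R1: [0, 1281/5, -1281/5]
R4 ← R4 − (3/5)·R1: [0, -183/5, 183/5]
R3 ← R3 + (7)·R2: [0, 0, 0]
R4 ← R4 − R2: [0, 0, 0]
2 nonzero rows, so rank(AT) = 2.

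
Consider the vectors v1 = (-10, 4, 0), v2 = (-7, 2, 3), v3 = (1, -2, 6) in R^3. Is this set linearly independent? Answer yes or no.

Form the matrix with these vectors as rows and row reduce.
R2 ← R2 − (7/10)·R1: [0, -4/5, 3]
R3 ← R3 + (1/10)·R1: [0, -8/5, 6]
R3 ← R3 − (2)·R2: [0, 0, 0]
2 nonzero rows, so the 3 vectors span a space of dimension 2.
Since 2 < 3, the vectors are linearly dependent.

no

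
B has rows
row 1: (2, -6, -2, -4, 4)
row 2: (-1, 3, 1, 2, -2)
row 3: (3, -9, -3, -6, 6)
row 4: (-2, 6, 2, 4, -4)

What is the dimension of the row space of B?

Row reduce to echelon form.
R2 ← R2 + (1/2)·R1: [0, 0, 0, 0, 0]
R3 ← R3 − (3/2)·R1: [0, 0, 0, 0, 0]
R4 ← R4 + R1: [0, 0, 0, 0, 0]
Echelon form has 1 nonzero row, so rank(B) = 1.
The row space has dimension equal to the rank: 1.

1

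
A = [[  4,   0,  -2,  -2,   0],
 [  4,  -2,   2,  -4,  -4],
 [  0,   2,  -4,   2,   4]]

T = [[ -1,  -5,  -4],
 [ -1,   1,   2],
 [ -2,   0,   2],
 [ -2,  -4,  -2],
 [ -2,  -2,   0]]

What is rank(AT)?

2

First compute AT:
[[  4, -12, -16],
 [ 10,   2,  -8],
 [ -6, -14,  -8]]
Now row reduce the product.
R2 ← R2 − (5/2)·R1: [0, 32, 32]
R3 ← R3 + (3/2)·R1: [0, -32, -32]
R3 ← R3 + R2: [0, 0, 0]
2 nonzero rows, so rank(AT) = 2.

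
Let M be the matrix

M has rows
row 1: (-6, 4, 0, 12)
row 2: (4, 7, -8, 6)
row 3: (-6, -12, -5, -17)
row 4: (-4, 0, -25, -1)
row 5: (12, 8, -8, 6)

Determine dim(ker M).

Row reduce to echelon form.
R2 ← R2 + (2/3)·R1: [0, 29/3, -8, 14]
R3 ← R3 − R1: [0, -16, -5, -29]
R4 ← R4 − (2/3)·R1: [0, -8/3, -25, -9]
R5 ← R5 + (2)·R1: [0, 16, -8, 30]
R3 ← R3 + (48/29)·R2: [0, 0, -529/29, -169/29]
R4 ← R4 + (8/29)·R2: [0, 0, -789/29, -149/29]
R5 ← R5 − (48/29)·R2: [0, 0, 152/29, 198/29]
R4 ← R4 − (789/529)·R3: [0, 0, 0, 1880/529]
R5 ← R5 + (152/529)·R3: [0, 0, 0, 2726/529]
R5 ← R5 − (29/20)·R4: [0, 0, 0, 0]
4 nonzero rows, so rank(M) = 4.
M has 4 columns; by rank–nullity, nullity = 4 − 4 = 0.

0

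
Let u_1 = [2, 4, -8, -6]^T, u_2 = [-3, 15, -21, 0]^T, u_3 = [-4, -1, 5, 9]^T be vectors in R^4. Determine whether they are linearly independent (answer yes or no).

no

Form the matrix with these vectors as rows and row reduce.
R2 ← R2 + (3/2)·R1: [0, 21, -33, -9]
R3 ← R3 + (2)·R1: [0, 7, -11, -3]
R3 ← R3 − (1/3)·R2: [0, 0, 0, 0]
2 nonzero rows, so the 3 vectors span a space of dimension 2.
Since 2 < 3, the vectors are linearly dependent.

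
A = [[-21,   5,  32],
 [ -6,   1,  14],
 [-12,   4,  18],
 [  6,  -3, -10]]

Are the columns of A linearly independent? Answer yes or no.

yes

Row reduce A to echelon form.
R2 ← R2 − (2/7)·R1: [0, -3/7, 34/7]
R3 ← R3 − (4/7)·R1: [0, 8/7, -2/7]
R4 ← R4 + (2/7)·R1: [0, -11/7, -6/7]
R3 ← R3 + (8/3)·R2: [0, 0, 38/3]
R4 ← R4 − (11/3)·R2: [0, 0, -56/3]
R4 ← R4 + (28/19)·R3: [0, 0, 0]
3 pivots among 3 columns.
Every column is a pivot column, so the columns are linearly independent.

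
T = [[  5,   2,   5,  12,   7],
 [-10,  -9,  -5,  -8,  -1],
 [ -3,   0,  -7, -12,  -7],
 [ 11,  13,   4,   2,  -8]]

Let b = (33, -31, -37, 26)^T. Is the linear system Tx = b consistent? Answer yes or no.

yes

Row reduce the augmented matrix [T | b].
R2 ← R2 + (2)·R1: [0, -5, 5, 16, 13, 35]
R3 ← R3 + (3/5)·R1: [0, 6/5, -4, -24/5, -14/5, -86/5]
R4 ← R4 − (11/5)·R1: [0, 43/5, -7, -122/5, -117/5, -233/5]
R3 ← R3 + (6/25)·R2: [0, 0, -14/5, -24/25, 8/25, -44/5]
R4 ← R4 + (43/25)·R2: [0, 0, 8/5, 78/25, -26/25, 68/5]
R4 ← R4 + (4/7)·R3: [0, 0, 0, 18/7, -6/7, 60/7]
The echelon form has 4 nonzero rows, and every pivot lies in the first 5 columns, so rank(T) = rank([T|b]) = 4.
The system is consistent.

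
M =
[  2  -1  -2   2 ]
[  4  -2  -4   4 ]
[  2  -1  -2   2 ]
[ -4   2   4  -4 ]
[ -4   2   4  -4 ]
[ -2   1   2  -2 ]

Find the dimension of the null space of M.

3

Row reduce to echelon form.
R2 ← R2 − (2)·R1: [0, 0, 0, 0]
R3 ← R3 − R1: [0, 0, 0, 0]
R4 ← R4 + (2)·R1: [0, 0, 0, 0]
R5 ← R5 + (2)·R1: [0, 0, 0, 0]
R6 ← R6 + R1: [0, 0, 0, 0]
1 nonzero row, so rank(M) = 1.
M has 4 columns; by rank–nullity, nullity = 4 − 1 = 3.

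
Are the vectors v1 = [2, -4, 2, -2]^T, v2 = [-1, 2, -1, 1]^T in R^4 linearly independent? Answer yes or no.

no

Form the matrix with these vectors as rows and row reduce.
R2 ← R2 + (1/2)·R1: [0, 0, 0, 0]
1 nonzero row, so the 2 vectors span a space of dimension 1.
Since 1 < 2, the vectors are linearly dependent.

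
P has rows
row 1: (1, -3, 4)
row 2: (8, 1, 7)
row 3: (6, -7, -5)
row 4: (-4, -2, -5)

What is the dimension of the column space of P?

3

Row reduce to echelon form.
R2 ← R2 − (8)·R1: [0, 25, -25]
R3 ← R3 − (6)·R1: [0, 11, -29]
R4 ← R4 + (4)·R1: [0, -14, 11]
R3 ← R3 − (11/25)·R2: [0, 0, -18]
R4 ← R4 + (14/25)·R2: [0, 0, -3]
R4 ← R4 − (1/6)·R3: [0, 0, 0]
Echelon form has 3 nonzero rows, so rank(P) = 3.
The column space has dimension equal to the rank: 3.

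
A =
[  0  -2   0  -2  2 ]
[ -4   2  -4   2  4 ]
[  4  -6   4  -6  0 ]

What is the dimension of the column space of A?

2

Row reduce to echelon form.
Swap R1 ↔ R2
R3 ← R3 + R1: [0, -4, 0, -4, 4]
R3 ← R3 − (2)·R2: [0, 0, 0, 0, 0]
Echelon form has 2 nonzero rows, so rank(A) = 2.
The column space has dimension equal to the rank: 2.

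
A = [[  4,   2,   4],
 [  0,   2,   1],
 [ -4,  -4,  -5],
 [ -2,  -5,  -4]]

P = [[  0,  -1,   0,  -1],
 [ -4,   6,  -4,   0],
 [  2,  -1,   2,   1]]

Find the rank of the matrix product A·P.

2

First compute AP:
[[  0,   4,   0,   0],
 [ -6,  11,  -6,   1],
 [  6, -15,   6,  -1],
 [ 12, -24,  12,  -2]]
Now row reduce the product.
Swap R1 ↔ R2
R3 ← R3 + R1: [0, -4, 0, 0]
R4 ← R4 + (2)·R1: [0, -2, 0, 0]
R3 ← R3 + R2: [0, 0, 0, 0]
R4 ← R4 + (1/2)·R2: [0, 0, 0, 0]
2 nonzero rows, so rank(AP) = 2.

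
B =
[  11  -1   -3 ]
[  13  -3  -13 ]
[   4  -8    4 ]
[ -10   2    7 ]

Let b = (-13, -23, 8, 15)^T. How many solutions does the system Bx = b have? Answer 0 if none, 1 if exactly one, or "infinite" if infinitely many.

1

Row reduce the augmented matrix [B | b].
R2 ← R2 − (13/11)·R1: [0, -20/11, -104/11, -84/11]
R3 ← R3 − (4/11)·R1: [0, -84/11, 56/11, 140/11]
R4 ← R4 + (10/11)·R1: [0, 12/11, 47/11, 35/11]
R3 ← R3 − (21/5)·R2: [0, 0, 224/5, 224/5]
R4 ← R4 + (3/5)·R2: [0, 0, -7/5, -7/5]
R4 ← R4 + (1/32)·R3: [0, 0, 0, 0]
The echelon form has 3 nonzero rows, and every pivot lies in the first 3 columns, so rank(B) = rank([B|b]) = 3.
The system is consistent.
rank = 3 = number of unknowns, so the solution is unique.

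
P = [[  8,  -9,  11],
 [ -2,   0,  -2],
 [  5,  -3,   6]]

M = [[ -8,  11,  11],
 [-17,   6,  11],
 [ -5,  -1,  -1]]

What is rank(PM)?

First compute PM:
[[ 34,  23, -22],
 [ 26, -20, -20],
 [-19,  31,  16]]
Now row reduce the product.
R2 ← R2 − (13/17)·R1: [0, -639/17, -54/17]
R3 ← R3 + (19/34)·R1: [0, 1491/34, 63/17]
R3 ← R3 + (7/6)·R2: [0, 0, 0]
2 nonzero rows, so rank(PM) = 2.

2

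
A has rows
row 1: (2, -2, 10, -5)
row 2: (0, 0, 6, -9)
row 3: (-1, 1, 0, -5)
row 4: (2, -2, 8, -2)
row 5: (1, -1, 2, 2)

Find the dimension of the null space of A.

2

Row reduce to echelon form.
R3 ← R3 + (1/2)·R1: [0, 0, 5, -15/2]
R4 ← R4 − R1: [0, 0, -2, 3]
R5 ← R5 − (1/2)·R1: [0, 0, -3, 9/2]
R3 ← R3 − (5/6)·R2: [0, 0, 0, 0]
R4 ← R4 + (1/3)·R2: [0, 0, 0, 0]
R5 ← R5 + (1/2)·R2: [0, 0, 0, 0]
2 nonzero rows, so rank(A) = 2.
A has 4 columns; by rank–nullity, nullity = 4 − 2 = 2.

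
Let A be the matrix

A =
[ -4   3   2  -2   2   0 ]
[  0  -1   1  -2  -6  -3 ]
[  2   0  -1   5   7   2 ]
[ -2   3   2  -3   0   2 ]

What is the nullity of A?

Row reduce to echelon form.
R3 ← R3 + (1/2)·R1: [0, 3/2, 0, 4, 8, 2]
R4 ← R4 − (1/2)·R1: [0, 3/2, 1, -2, -1, 2]
R3 ← R3 + (3/2)·R2: [0, 0, 3/2, 1, -1, -5/2]
R4 ← R4 + (3/2)·R2: [0, 0, 5/2, -5, -10, -5/2]
R4 ← R4 − (5/3)·R3: [0, 0, 0, -20/3, -25/3, 5/3]
4 nonzero rows, so rank(A) = 4.
A has 6 columns; by rank–nullity, nullity = 6 − 4 = 2.

2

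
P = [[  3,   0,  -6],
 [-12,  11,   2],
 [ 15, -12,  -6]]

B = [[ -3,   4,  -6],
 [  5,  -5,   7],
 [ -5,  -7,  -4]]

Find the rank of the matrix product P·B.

2

First compute PB:
[[ 21,  54,   6],
 [ 81, -117, 141],
 [-75, 162, -150]]
Now row reduce the product.
R2 ← R2 − (27/7)·R1: [0, -2277/7, 825/7]
R3 ← R3 + (25/7)·R1: [0, 2484/7, -900/7]
R3 ← R3 + (12/11)·R2: [0, 0, 0]
2 nonzero rows, so rank(PB) = 2.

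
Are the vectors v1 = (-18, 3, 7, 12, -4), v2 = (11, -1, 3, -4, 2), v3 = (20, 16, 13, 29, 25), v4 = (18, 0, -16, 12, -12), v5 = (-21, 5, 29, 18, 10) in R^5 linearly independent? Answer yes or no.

yes

Form the matrix with these vectors as rows and row reduce.
R2 ← R2 + (11/18)·R1: [0, 5/6, 131/18, 10/3, -4/9]
R3 ← R3 + (10/9)·R1: [0, 58/3, 187/9, 127/3, 185/9]
R4 ← R4 + R1: [0, 3, -9, 24, -16]
R5 ← R5 − (7/6)·R1: [0, 3/2, 125/6, 4, 44/3]
R3 ← R3 − (116/5)·R2: [0, 0, -2221/15, -35, 463/15]
R4 ← R4 − (18/5)·R2: [0, 0, -176/5, 12, -72/5]
R5 ← R5 − (9/5)·R2: [0, 0, 116/15, -2, 232/15]
R4 ← R4 − (528/2221)·R3: [0, 0, 0, 45132/2221, -48280/2221]
R5 ← R5 + (116/2221)·R3: [0, 0, 0, -8502/2221, 37932/2221]
R5 ← R5 + (1417/7522)·R4: [0, 0, 0, 0, 48832/3761]
5 nonzero rows, so the 5 vectors span a space of dimension 5.
Since 5 = 5, the vectors are linearly independent.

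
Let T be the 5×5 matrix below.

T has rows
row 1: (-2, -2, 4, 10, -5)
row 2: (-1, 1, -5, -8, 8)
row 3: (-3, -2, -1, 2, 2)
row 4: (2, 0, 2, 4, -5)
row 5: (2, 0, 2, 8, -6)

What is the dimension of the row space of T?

Row reduce to echelon form.
R2 ← R2 − (1/2)·R1: [0, 2, -7, -13, 21/2]
R3 ← R3 − (3/2)·R1: [0, 1, -7, -13, 19/2]
R4 ← R4 + R1: [0, -2, 6, 14, -10]
R5 ← R5 + R1: [0, -2, 6, 18, -11]
R3 ← R3 − (1/2)·R2: [0, 0, -7/2, -13/2, 17/4]
R4 ← R4 + R2: [0, 0, -1, 1, 1/2]
R5 ← R5 + R2: [0, 0, -1, 5, -1/2]
R4 ← R4 − (2/7)·R3: [0, 0, 0, 20/7, -5/7]
R5 ← R5 − (2/7)·R3: [0, 0, 0, 48/7, -12/7]
R5 ← R5 − (12/5)·R4: [0, 0, 0, 0, 0]
Echelon form has 4 nonzero rows, so rank(T) = 4.
The row space has dimension equal to the rank: 4.

4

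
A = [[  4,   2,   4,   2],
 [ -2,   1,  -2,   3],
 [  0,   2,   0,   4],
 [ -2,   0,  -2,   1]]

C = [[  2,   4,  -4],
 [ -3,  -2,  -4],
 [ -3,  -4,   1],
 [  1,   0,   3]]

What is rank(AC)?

2

First compute AC:
[[ -8,  -4, -14],
 [  2,  -2,  11],
 [ -2,  -4,   4],
 [  3,   0,   9]]
Now row reduce the product.
R2 ← R2 + (1/4)·R1: [0, -3, 15/2]
R3 ← R3 − (1/4)·R1: [0, -3, 15/2]
R4 ← R4 + (3/8)·R1: [0, -3/2, 15/4]
R3 ← R3 − R2: [0, 0, 0]
R4 ← R4 − (1/2)·R2: [0, 0, 0]
2 nonzero rows, so rank(AC) = 2.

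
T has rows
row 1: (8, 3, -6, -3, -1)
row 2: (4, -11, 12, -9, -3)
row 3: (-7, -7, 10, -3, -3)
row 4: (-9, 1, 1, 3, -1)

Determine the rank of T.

Row reduce to echelon form.
R2 ← R2 − (1/2)·R1: [0, -25/2, 15, -15/2, -5/2]
R3 ← R3 + (7/8)·R1: [0, -35/8, 19/4, -45/8, -31/8]
R4 ← R4 + (9/8)·R1: [0, 35/8, -23/4, -3/8, -17/8]
R3 ← R3 − (7/20)·R2: [0, 0, -1/2, -3, -3]
R4 ← R4 + (7/20)·R2: [0, 0, -1/2, -3, -3]
R4 ← R4 − R3: [0, 0, 0, 0, 0]
Echelon form has 3 nonzero rows, so rank(T) = 3.

3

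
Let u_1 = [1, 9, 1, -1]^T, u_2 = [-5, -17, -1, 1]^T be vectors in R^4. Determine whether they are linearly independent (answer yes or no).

yes

Form the matrix with these vectors as rows and row reduce.
R2 ← R2 + (5)·R1: [0, 28, 4, -4]
2 nonzero rows, so the 2 vectors span a space of dimension 2.
Since 2 = 2, the vectors are linearly independent.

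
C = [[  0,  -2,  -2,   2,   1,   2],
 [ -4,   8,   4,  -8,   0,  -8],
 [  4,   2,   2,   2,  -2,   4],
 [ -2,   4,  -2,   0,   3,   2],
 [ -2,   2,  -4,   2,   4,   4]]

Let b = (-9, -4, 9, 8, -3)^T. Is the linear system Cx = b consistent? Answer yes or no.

Row reduce the augmented matrix [C | b].
Swap R1 ↔ R2
R3 ← R3 + R1: [0, 10, 6, -6, -2, -4, 5]
R4 ← R4 − (1/2)·R1: [0, 0, -4, 4, 3, 6, 10]
R5 ← R5 − (1/2)·R1: [0, -2, -6, 6, 4, 8, -1]
R3 ← R3 + (5)·R2: [0, 0, -4, 4, 3, 6, -40]
R5 ← R5 − R2: [0, 0, -4, 4, 3, 6, 8]
R4 ← R4 − R3: [0, 0, 0, 0, 0, 0, 50]
R5 ← R5 − R3: [0, 0, 0, 0, 0, 0, 48]
R5 ← R5 − (24/25)·R4: [0, 0, 0, 0, 0, 0, 0]
The echelon form has 4 nonzero rows; the last pivot sits in the augmented column, so rank(C) = 3 but rank([C|b]) = 4.
Since the ranks differ, the system is inconsistent.

no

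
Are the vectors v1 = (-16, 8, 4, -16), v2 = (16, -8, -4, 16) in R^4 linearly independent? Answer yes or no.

no

Form the matrix with these vectors as rows and row reduce.
R2 ← R2 + R1: [0, 0, 0, 0]
1 nonzero row, so the 2 vectors span a space of dimension 1.
Since 1 < 2, the vectors are linearly dependent.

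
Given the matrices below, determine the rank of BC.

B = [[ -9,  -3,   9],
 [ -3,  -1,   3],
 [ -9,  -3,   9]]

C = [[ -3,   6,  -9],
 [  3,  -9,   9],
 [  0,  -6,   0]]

1

First compute BC:
[[ 18, -81,  54],
 [  6, -27,  18],
 [ 18, -81,  54]]
Now row reduce the product.
R2 ← R2 − (1/3)·R1: [0, 0, 0]
R3 ← R3 − R1: [0, 0, 0]
1 nonzero row, so rank(BC) = 1.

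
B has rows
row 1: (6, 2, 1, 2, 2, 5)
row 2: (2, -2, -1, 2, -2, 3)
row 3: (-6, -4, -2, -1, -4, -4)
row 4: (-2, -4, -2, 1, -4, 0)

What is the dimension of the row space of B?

Row reduce to echelon form.
R2 ← R2 − (1/3)·R1: [0, -8/3, -4/3, 4/3, -8/3, 4/3]
R3 ← R3 + R1: [0, -2, -1, 1, -2, 1]
R4 ← R4 + (1/3)·R1: [0, -10/3, -5/3, 5/3, -10/3, 5/3]
R3 ← R3 − (3/4)·R2: [0, 0, 0, 0, 0, 0]
R4 ← R4 − (5/4)·R2: [0, 0, 0, 0, 0, 0]
Echelon form has 2 nonzero rows, so rank(B) = 2.
The row space has dimension equal to the rank: 2.

2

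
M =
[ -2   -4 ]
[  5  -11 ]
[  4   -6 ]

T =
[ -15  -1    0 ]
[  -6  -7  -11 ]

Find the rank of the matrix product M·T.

First compute MT:
[[ 54,  30,  44],
 [ -9,  72, 121],
 [-24,  38,  66]]
Now row reduce the product.
R2 ← R2 + (1/6)·R1: [0, 77, 385/3]
R3 ← R3 + (4/9)·R1: [0, 154/3, 770/9]
R3 ← R3 − (2/3)·R2: [0, 0, 0]
2 nonzero rows, so rank(MT) = 2.

2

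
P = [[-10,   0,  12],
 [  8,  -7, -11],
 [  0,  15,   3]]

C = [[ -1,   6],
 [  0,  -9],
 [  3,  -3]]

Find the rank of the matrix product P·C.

First compute PC:
[[ 46, -96],
 [-41, 144],
 [  9, -144]]
Now row reduce the product.
R2 ← R2 + (41/46)·R1: [0, 1344/23]
R3 ← R3 − (9/46)·R1: [0, -2880/23]
R3 ← R3 + (15/7)·R2: [0, 0]
2 nonzero rows, so rank(PC) = 2.

2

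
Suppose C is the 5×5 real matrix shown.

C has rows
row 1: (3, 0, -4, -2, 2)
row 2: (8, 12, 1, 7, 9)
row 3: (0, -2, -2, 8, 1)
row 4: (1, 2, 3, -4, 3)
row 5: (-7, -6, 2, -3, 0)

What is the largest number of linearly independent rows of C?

Row reduce to echelon form.
R2 ← R2 − (8/3)·R1: [0, 12, 35/3, 37/3, 11/3]
R4 ← R4 − (1/3)·R1: [0, 2, 13/3, -10/3, 7/3]
R5 ← R5 + (7/3)·R1: [0, -6, -22/3, -23/3, 14/3]
R3 ← R3 + (1/6)·R2: [0, 0, -1/18, 181/18, 29/18]
R4 ← R4 − (1/6)·R2: [0, 0, 43/18, -97/18, 31/18]
R5 ← R5 + (1/2)·R2: [0, 0, -3/2, -3/2, 13/2]
R4 ← R4 + (43)·R3: [0, 0, 0, 427, 71]
R5 ← R5 − (27)·R3: [0, 0, 0, -273, -37]
R5 ← R5 + (39/61)·R4: [0, 0, 0, 0, 512/61]
Echelon form has 5 nonzero rows, so rank(C) = 5.
The rank gives the maximum number of linearly independent rows: 5.

5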